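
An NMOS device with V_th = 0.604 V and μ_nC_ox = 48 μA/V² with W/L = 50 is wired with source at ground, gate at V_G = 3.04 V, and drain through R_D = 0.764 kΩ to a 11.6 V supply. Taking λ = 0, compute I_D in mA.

I_D = 7.12 mA

V_GS = V_G = 3.04 V, so V_ov = 3.04 − 0.604 = 2.44 V.
k_n = μ_nC_ox · (W/L) = 2.4 mA/V².
Assume saturation: I_D = ½ k_n V_ov² = 0.5 × 2.4 × 2.44² = 7.12 mA, giving V_DS = V_DD − I_D R_D = 11.6 − 7.12 × 0.764 = 6.16 V.
V_DS = 6.16 V ≥ V_ov = 2.44 V, confirming saturation.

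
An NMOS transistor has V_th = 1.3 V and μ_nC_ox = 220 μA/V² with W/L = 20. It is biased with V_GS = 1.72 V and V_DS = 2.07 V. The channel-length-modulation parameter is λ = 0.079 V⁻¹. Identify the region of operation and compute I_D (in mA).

Saturation; I_D = 0.452 mA

k_n = μ_nC_ox · (W/L) = 4.4 mA/V².
V_ov = V_GS − V_th = 1.72 − 1.3 = 0.42 V.
Since V_DS = 2.07 V ≥ V_ov = 0.42 V, the device is in saturation.
I_D = ½ k_n V_ov² (1 + λ V_DS) = 0.5 × 4.4 × 0.42² × (1 + 0.079 × 2.07) = 0.452 mA.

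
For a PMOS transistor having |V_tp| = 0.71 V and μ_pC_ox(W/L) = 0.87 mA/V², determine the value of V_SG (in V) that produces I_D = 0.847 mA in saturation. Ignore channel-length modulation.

V_SG = 2.11 V

In saturation I_D = ½ k_p (V_SG − |V_tp|)², so V_SG − |V_tp| = √(2 I_D / k_p) = √(2 × 0.847 / 0.87) = 1.4 V.
V_SG = 0.71 + 1.4 = 2.11 V.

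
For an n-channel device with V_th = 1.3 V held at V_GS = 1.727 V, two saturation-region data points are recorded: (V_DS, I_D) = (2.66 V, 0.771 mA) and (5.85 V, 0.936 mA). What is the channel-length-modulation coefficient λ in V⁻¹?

With V_GS fixed, I_D ∝ (1 + λ V_DS) in saturation, so I_D2/I_D1 = (1 + λ V_DS2)/(1 + λ V_DS1).
0.936/0.771 = 1.214 = (1 + 5.85 λ)/(1 + 2.66 λ).
Solving: λ (I_D1 V_DS2 − I_D2 V_DS1) = I_D2 − I_D1, so λ = (0.936 − 0.771) / (0.771 × 5.85 − 0.936 × 2.66) = 0.165 / 2.02 = 0.0817 V⁻¹.

λ = 0.0817 V⁻¹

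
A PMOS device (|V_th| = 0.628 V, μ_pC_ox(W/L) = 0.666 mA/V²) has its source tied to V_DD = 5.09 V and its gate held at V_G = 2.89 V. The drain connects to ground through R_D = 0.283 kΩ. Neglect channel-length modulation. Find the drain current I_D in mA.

V_SG = V_DD − V_G = 5.09 − 2.89 = 2.2 V, so V_ov = 2.2 − 0.628 = 1.57 V.
Assume saturation: I_D = ½ k_p V_ov² = 0.5 × 0.666 × 1.57² = 0.823 mA, giving V_SD = V_DD − I_D R_D = 5.09 − 0.823 × 0.283 = 4.86 V.
V_SD = 4.86 V ≥ V_ov = 1.57 V, confirming saturation.

I_D = 0.823 mA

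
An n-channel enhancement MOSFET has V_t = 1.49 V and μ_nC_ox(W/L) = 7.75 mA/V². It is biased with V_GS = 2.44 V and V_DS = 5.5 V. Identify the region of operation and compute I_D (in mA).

V_ov = V_GS − V_t = 2.44 − 1.49 = 0.95 V.
Since V_DS = 5.5 V ≥ V_ov = 0.95 V, the device is in saturation.
I_D = ½ k_n V_ov² = 0.5 × 7.75 × 0.95² = 3.5 mA.

Saturation; I_D = 3.50 mA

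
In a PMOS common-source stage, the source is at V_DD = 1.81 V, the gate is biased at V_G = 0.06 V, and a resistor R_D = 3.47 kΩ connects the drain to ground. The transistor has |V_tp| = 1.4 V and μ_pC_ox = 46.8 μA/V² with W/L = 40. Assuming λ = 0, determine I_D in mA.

V_SG = V_DD − V_G = 1.81 − 0.06 = 1.75 V, so V_ov = 1.75 − 1.4 = 0.35 V.
k_p = μ_pC_ox · (W/L) = 1.872 mA/V².
Assume saturation: I_D = ½ k_p V_ov² = 0.5 × 1.872 × 0.35² = 0.115 mA, giving V_SD = V_DD − I_D R_D = 1.81 − 0.115 × 3.47 = 1.41 V.
V_SD = 1.41 V ≥ V_ov = 0.35 V, confirming saturation.

I_D = 0.115 mA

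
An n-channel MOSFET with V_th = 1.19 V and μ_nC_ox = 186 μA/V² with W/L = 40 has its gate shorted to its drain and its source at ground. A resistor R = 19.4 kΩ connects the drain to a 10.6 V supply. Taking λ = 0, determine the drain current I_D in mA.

With gate tied to drain, V_GS = V_DS ≥ V_GS − V_th, so the device is in saturation.
k_n = μ_nC_ox · (W/L) = 7.44 mA/V².
KCL at the drain: ½ k_n (V_GS − V_th)² = (V_DD − V_GS)/R.
Let x = V_GS − 1.19. Then 72.2 x² + x − 9.41 = 0, giving x = 0.354 V (positive root), so V_GS = 1.54 V.
I_D = (V_DD − V_GS)/R = (10.6 − 1.54) / 19.4 = 0.467 mA.

I_D = 0.467 mA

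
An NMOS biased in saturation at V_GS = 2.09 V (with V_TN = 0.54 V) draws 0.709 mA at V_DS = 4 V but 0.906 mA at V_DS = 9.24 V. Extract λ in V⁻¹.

With V_GS fixed, I_D ∝ (1 + λ V_DS) in saturation, so I_D2/I_D1 = (1 + λ V_DS2)/(1 + λ V_DS1).
0.906/0.709 = 1.278 = (1 + 9.24 λ)/(1 + 4 λ).
Solving: λ (I_D1 V_DS2 − I_D2 V_DS1) = I_D2 − I_D1, so λ = (0.906 − 0.709) / (0.709 × 9.24 − 0.906 × 4) = 0.197 / 2.93 = 0.0673 V⁻¹.

λ = 0.0673 V⁻¹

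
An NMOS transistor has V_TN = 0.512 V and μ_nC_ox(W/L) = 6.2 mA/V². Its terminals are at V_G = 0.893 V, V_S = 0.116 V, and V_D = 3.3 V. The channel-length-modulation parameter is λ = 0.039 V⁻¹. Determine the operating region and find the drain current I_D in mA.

V_GS = V_G − V_S = 0.893 − 0.116 = 0.777 V; V_DS = V_D − V_S = 3.3 − 0.116 = 3.18 V.
V_ov = V_GS − V_TN = 0.777 − 0.512 = 0.265 V.
Since V_DS = 3.18 V ≥ V_ov = 0.265 V, the device is in saturation.
I_D = ½ k_n V_ov² (1 + λ V_DS) = 0.5 × 6.2 × 0.265² × (1 + 0.039 × 3.18) = 0.245 mA.

Saturation; I_D = 0.245 mA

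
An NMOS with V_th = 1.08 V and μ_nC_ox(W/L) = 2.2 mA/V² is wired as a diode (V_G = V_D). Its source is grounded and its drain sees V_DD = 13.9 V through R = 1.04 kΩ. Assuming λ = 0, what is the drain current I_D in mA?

With gate tied to drain, V_GS = V_DS ≥ V_GS − V_th, so the device is in saturation.
KCL at the drain: ½ k_n (V_GS − V_th)² = (V_DD − V_GS)/R.
Let x = V_GS − 1.08. Then 1.14 x² + x − 12.82 = 0, giving x = 2.94 V (positive root), so V_GS = 4.02 V.
I_D = (V_DD − V_GS)/R = (13.9 − 4.02) / 1.04 = 9.5 mA.

I_D = 9.50 mA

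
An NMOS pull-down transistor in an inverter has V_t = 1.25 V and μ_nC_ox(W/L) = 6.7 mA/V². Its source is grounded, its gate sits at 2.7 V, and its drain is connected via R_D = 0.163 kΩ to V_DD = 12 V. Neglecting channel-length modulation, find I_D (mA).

V_GS = V_G = 2.7 V, so V_ov = 2.7 − 1.25 = 1.45 V.
Assume saturation: I_D = ½ k_n V_ov² = 0.5 × 6.7 × 1.45² = 7.04 mA, giving V_DS = V_DD − I_D R_D = 12 − 7.04 × 0.163 = 10.9 V.
V_DS = 10.9 V ≥ V_ov = 1.45 V, confirming saturation.

I_D = 7.04 mA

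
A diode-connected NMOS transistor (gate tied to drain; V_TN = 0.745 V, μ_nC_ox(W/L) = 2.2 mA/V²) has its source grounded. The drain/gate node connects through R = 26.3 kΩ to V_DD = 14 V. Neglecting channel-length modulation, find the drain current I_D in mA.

With gate tied to drain, V_GS = V_DS ≥ V_GS − V_TN, so the device is in saturation.
KCL at the drain: ½ k_n (V_GS − V_TN)² = (V_DD − V_GS)/R.
Let x = V_GS − 0.745. Then 28.9 x² + x − 13.26 = 0, giving x = 0.66 V (positive root), so V_GS = 1.4 V.
I_D = (V_DD − V_GS)/R = (14 − 1.4) / 26.3 = 0.479 mA.

I_D = 0.479 mA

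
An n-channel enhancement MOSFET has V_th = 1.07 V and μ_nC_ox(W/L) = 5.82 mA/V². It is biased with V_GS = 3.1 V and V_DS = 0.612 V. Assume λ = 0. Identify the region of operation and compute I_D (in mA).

V_ov = V_GS − V_th = 3.1 − 1.07 = 2.03 V.
Since V_DS = 0.612 V < V_ov = 2.03 V, the device is in the triode region.
I_D = k_n [V_ov · V_DS − ½ V_DS²] = 5.82 × [2.03 × 0.612 − 0.5 × 0.612²] = 6.14 mA.

Triode; I_D = 6.14 mA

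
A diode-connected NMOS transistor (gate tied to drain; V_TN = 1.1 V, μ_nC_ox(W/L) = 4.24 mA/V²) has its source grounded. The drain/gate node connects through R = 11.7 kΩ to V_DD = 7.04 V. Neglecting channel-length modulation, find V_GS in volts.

V_GS = 1.57 V

With gate tied to drain, V_GS = V_DS ≥ V_GS − V_TN, so the device is in saturation.
KCL at the drain: ½ k_n (V_GS − V_TN)² = (V_DD − V_GS)/R.
Let x = V_GS − 1.1. Then 24.8 x² + x − 5.94 = 0, giving x = 0.47 V (positive root), so V_GS = 1.57 V.
I_D = (V_DD − V_GS)/R = (7.04 − 1.57) / 11.7 = 0.468 mA.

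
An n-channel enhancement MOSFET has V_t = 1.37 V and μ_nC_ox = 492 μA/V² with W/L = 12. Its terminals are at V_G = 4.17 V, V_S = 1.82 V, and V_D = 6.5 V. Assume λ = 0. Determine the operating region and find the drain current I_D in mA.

Saturation; I_D = 2.84 mA

V_GS = V_G − V_S = 4.17 − 1.82 = 2.35 V; V_DS = V_D − V_S = 6.5 − 1.82 = 4.68 V.
k_n = μ_nC_ox · (W/L) = 5.904 mA/V².
V_ov = V_GS − V_t = 2.35 − 1.37 = 0.98 V.
Since V_DS = 4.68 V ≥ V_ov = 0.98 V, the device is in saturation.
I_D = ½ k_n V_ov² = 0.5 × 5.904 × 0.98² = 2.84 mA.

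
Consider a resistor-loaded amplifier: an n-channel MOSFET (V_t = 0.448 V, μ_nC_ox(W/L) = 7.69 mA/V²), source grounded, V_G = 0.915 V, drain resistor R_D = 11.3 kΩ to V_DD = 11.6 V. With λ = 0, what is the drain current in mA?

V_GS = V_G = 0.915 V, so V_ov = 0.915 − 0.448 = 0.467 V.
Assume saturation: I_D = ½ k_n V_ov² = 0.5 × 7.69 × 0.467² = 0.839 mA, giving V_DS = V_DD − I_D R_D = 11.6 − 0.839 × 11.3 = 2.12 V.
V_DS = 2.12 V ≥ V_ov = 0.467 V, confirming saturation.

I_D = 0.839 mA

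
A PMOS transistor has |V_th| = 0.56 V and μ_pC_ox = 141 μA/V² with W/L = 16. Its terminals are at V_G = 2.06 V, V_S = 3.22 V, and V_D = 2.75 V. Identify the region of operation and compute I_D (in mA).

V_SG = V_S − V_G = 3.22 − 2.06 = 1.16 V; V_SD = V_S − V_D = 3.22 − 2.75 = 0.47 V.
k_p = μ_pC_ox · (W/L) = 2.256 mA/V².
V_ov = V_SG − |V_th| = 1.16 − 0.56 = 0.6 V.
Since V_SD = 0.47 V < V_ov = 0.6 V, the device is in the triode region.
I_D = k_p [V_ov · V_SD − ½ V_SD²] = 2.256 × [0.6 × 0.47 − 0.5 × 0.47²] = 0.387 mA.

Triode; I_D = 0.387 mA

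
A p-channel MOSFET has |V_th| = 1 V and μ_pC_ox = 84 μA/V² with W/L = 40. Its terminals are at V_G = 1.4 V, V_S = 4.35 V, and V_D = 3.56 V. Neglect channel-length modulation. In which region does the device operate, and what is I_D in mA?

V_SG = V_S − V_G = 4.35 − 1.4 = 2.95 V; V_SD = V_S − V_D = 4.35 − 3.56 = 0.79 V.
k_p = μ_pC_ox · (W/L) = 3.36 mA/V².
V_ov = V_SG − |V_th| = 2.95 − 1 = 1.95 V.
Since V_SD = 0.79 V < V_ov = 1.95 V, the device is in the triode region.
I_D = k_p [V_ov · V_SD − ½ V_SD²] = 3.36 × [1.95 × 0.79 − 0.5 × 0.79²] = 4.13 mA.

Triode; I_D = 4.13 mA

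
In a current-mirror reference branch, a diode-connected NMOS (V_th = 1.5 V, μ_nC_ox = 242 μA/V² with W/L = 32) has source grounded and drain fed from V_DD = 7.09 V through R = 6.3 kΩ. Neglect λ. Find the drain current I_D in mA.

I_D = 0.815 mA

With gate tied to drain, V_GS = V_DS ≥ V_GS − V_th, so the device is in saturation.
k_n = μ_nC_ox · (W/L) = 7.744 mA/V².
KCL at the drain: ½ k_n (V_GS − V_th)² = (V_DD − V_GS)/R.
Let x = V_GS − 1.5. Then 24.4 x² + x − 5.59 = 0, giving x = 0.459 V (positive root), so V_GS = 1.96 V.
I_D = (V_DD − V_GS)/R = (7.09 − 1.96) / 6.3 = 0.815 mA.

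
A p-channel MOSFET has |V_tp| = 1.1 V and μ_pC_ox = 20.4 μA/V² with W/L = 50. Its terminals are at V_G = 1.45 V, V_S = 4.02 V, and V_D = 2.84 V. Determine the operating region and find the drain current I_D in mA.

V_SG = V_S − V_G = 4.02 − 1.45 = 2.57 V; V_SD = V_S − V_D = 4.02 − 2.84 = 1.18 V.
k_p = μ_pC_ox · (W/L) = 1.02 mA/V².
V_ov = V_SG − |V_tp| = 2.57 − 1.1 = 1.47 V.
Since V_SD = 1.18 V < V_ov = 1.47 V, the device is in the triode region.
I_D = k_p [V_ov · V_SD − ½ V_SD²] = 1.02 × [1.47 × 1.18 − 0.5 × 1.18²] = 1.06 mA.

Triode; I_D = 1.06 mA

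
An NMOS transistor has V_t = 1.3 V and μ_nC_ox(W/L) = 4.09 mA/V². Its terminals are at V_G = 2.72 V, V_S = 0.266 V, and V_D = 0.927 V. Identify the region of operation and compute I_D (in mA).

Triode; I_D = 2.23 mA

V_GS = V_G − V_S = 2.72 − 0.266 = 2.45 V; V_DS = V_D − V_S = 0.927 − 0.266 = 0.661 V.
V_ov = V_GS − V_t = 2.45 − 1.3 = 1.15 V.
Since V_DS = 0.661 V < V_ov = 1.15 V, the device is in the triode region.
I_D = k_n [V_ov · V_DS − ½ V_DS²] = 4.09 × [1.15 × 0.661 − 0.5 × 0.661²] = 2.23 mA.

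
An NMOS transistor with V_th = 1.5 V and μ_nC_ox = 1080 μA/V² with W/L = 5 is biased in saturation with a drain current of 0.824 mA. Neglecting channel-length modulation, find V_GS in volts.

V_GS = 2.05 V

k_n = μ_nC_ox · (W/L) = 5.4 mA/V².
In saturation I_D = ½ k_n (V_GS − V_th)², so V_GS − V_th = √(2 I_D / k_n) = √(2 × 0.824 / 5.4) = 0.552 V.
V_GS = 1.5 + 0.552 = 2.05 V.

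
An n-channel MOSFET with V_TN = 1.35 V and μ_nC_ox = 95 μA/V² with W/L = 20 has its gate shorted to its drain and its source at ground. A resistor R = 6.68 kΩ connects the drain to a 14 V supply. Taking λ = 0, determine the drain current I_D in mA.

I_D = 1.69 mA

With gate tied to drain, V_GS = V_DS ≥ V_GS − V_TN, so the device is in saturation.
k_n = μ_nC_ox · (W/L) = 1.9 mA/V².
KCL at the drain: ½ k_n (V_GS − V_TN)² = (V_DD − V_GS)/R.
Let x = V_GS − 1.35. Then 6.35 x² + x − 12.65 = 0, giving x = 1.34 V (positive root), so V_GS = 2.69 V.
I_D = (V_DD − V_GS)/R = (14 − 2.69) / 6.68 = 1.69 mA.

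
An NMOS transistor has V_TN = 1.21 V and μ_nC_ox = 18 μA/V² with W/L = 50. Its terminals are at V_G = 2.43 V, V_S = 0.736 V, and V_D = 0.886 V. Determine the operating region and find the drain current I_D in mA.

Triode; I_D = 0.0552 mA

V_GS = V_G − V_S = 2.43 − 0.736 = 1.69 V; V_DS = V_D − V_S = 0.886 − 0.736 = 0.15 V.
k_n = μ_nC_ox · (W/L) = 0.9 mA/V².
V_ov = V_GS − V_TN = 1.69 − 1.21 = 0.484 V.
Since V_DS = 0.15 V < V_ov = 0.484 V, the device is in the triode region.
I_D = k_n [V_ov · V_DS − ½ V_DS²] = 0.9 × [0.484 × 0.15 − 0.5 × 0.15²] = 0.0552 mA.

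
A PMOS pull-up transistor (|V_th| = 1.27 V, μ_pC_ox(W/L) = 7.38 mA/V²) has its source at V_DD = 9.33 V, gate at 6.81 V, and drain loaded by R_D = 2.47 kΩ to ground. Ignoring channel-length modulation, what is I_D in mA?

I_D = 3.58 mA

V_SG = V_DD − V_G = 9.33 − 6.81 = 2.52 V, so V_ov = 2.52 − 1.27 = 1.25 V.
Assume saturation: I_D = ½ k_p V_ov² = 0.5 × 7.38 × 1.25² = 5.77 mA, giving V_SD = V_DD − I_D R_D = 9.33 − 5.77 × 2.47 = -4.91 V.
But -4.91 V < V_ov = 1.25 V, so the device is actually in triode.
In triode I_D = k_p[V_ov V_SD − ½ V_SD²] and I_D = (V_DD − V_SD)/R_D. Equating: 9.11 V_SD² − 23.79 V_SD + 9.33 = 0, giving V_SD = 0.481 V (the root below V_ov).
I_D = (9.33 − 0.481) / 2.47 = 3.58 mA.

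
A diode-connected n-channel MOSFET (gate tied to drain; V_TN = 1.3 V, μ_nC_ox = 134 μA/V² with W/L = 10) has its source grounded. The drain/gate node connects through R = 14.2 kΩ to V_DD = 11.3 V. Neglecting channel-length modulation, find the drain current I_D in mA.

With gate tied to drain, V_GS = V_DS ≥ V_GS − V_TN, so the device is in saturation.
k_n = μ_nC_ox · (W/L) = 1.34 mA/V².
KCL at the drain: ½ k_n (V_GS − V_TN)² = (V_DD − V_GS)/R.
Let x = V_GS − 1.3. Then 9.51 x² + x − 10 = 0, giving x = 0.974 V (positive root), so V_GS = 2.27 V.
I_D = (V_DD − V_GS)/R = (11.3 − 2.27) / 14.2 = 0.636 mA.

I_D = 0.636 mA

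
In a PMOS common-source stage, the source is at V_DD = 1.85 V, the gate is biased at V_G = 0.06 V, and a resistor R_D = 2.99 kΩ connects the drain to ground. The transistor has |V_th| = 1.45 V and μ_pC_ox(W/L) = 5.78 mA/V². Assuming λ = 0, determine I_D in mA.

I_D = 0.334 mA

V_SG = V_DD − V_G = 1.85 − 0.06 = 1.79 V, so V_ov = 1.79 − 1.45 = 0.34 V.
Assume saturation: I_D = ½ k_p V_ov² = 0.5 × 5.78 × 0.34² = 0.334 mA, giving V_SD = V_DD − I_D R_D = 1.85 − 0.334 × 2.99 = 0.851 V.
V_SD = 0.851 V ≥ V_ov = 0.34 V, confirming saturation.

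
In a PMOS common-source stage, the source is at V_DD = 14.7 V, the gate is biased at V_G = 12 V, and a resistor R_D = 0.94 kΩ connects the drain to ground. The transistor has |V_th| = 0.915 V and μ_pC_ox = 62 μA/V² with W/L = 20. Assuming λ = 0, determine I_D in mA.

I_D = 1.98 mA

V_SG = V_DD − V_G = 14.7 − 12 = 2.7 V, so V_ov = 2.7 − 0.915 = 1.78 V.
k_p = μ_pC_ox · (W/L) = 1.24 mA/V².
Assume saturation: I_D = ½ k_p V_ov² = 0.5 × 1.24 × 1.78² = 1.98 mA, giving V_SD = V_DD − I_D R_D = 14.7 − 1.98 × 0.94 = 12.8 V.
V_SD = 12.8 V ≥ V_ov = 1.78 V, confirming saturation.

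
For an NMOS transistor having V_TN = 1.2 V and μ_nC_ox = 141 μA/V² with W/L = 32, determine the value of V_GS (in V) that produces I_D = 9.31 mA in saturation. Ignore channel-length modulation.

k_n = μ_nC_ox · (W/L) = 4.512 mA/V².
In saturation I_D = ½ k_n (V_GS − V_TN)², so V_GS − V_TN = √(2 I_D / k_n) = √(2 × 9.31 / 4.512) = 2.03 V.
V_GS = 1.2 + 2.03 = 3.23 V.

V_GS = 3.23 V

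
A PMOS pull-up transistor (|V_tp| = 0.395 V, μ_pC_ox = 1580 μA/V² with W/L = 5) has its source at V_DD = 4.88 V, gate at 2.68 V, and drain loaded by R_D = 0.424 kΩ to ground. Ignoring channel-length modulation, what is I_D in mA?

I_D = 9.45 mA

V_SG = V_DD − V_G = 4.88 − 2.68 = 2.2 V, so V_ov = 2.2 − 0.395 = 1.8 V.
k_p = μ_pC_ox · (W/L) = 7.9 mA/V².
Assume saturation: I_D = ½ k_p V_ov² = 0.5 × 7.9 × 1.8² = 12.9 mA, giving V_SD = V_DD − I_D R_D = 4.88 − 12.9 × 0.424 = -0.577 V.
But -0.577 V < V_ov = 1.8 V, so the device is actually in triode.
In triode I_D = k_p[V_ov V_SD − ½ V_SD²] and I_D = (V_DD − V_SD)/R_D. Equating: 1.67 V_SD² − 7.046 V_SD + 4.88 = 0, giving V_SD = 0.874 V (the root below V_ov).
I_D = (4.88 − 0.874) / 0.424 = 9.45 mA.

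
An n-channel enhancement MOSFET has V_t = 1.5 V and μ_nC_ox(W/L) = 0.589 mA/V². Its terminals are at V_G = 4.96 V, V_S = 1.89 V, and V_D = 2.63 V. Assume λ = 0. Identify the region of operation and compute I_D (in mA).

Triode; I_D = 0.523 mA

V_GS = V_G − V_S = 4.96 − 1.89 = 3.07 V; V_DS = V_D − V_S = 2.63 − 1.89 = 0.74 V.
V_ov = V_GS − V_t = 3.07 − 1.5 = 1.57 V.
Since V_DS = 0.74 V < V_ov = 1.57 V, the device is in the triode region.
I_D = k_n [V_ov · V_DS − ½ V_DS²] = 0.589 × [1.57 × 0.74 − 0.5 × 0.74²] = 0.523 mA.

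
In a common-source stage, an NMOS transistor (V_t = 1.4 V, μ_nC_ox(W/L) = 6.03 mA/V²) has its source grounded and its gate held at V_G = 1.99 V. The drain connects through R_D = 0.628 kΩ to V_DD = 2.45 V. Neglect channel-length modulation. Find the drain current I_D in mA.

I_D = 1.05 mA

V_GS = V_G = 1.99 V, so V_ov = 1.99 − 1.4 = 0.59 V.
Assume saturation: I_D = ½ k_n V_ov² = 0.5 × 6.03 × 0.59² = 1.05 mA, giving V_DS = V_DD − I_D R_D = 2.45 − 1.05 × 0.628 = 1.79 V.
V_DS = 1.79 V ≥ V_ov = 0.59 V, confirming saturation.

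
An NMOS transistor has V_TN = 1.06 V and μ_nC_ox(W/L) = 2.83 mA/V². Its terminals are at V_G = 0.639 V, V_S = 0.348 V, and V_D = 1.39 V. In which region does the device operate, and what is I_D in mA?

Cutoff; I_D = 0 mA

V_GS = V_G − V_S = 0.639 − 0.348 = 0.291 V; V_DS = V_D − V_S = 1.39 − 0.348 = 1.04 V.
V_GS = 0.291 V < V_TN = 1.06 V, so the transistor is in cutoff.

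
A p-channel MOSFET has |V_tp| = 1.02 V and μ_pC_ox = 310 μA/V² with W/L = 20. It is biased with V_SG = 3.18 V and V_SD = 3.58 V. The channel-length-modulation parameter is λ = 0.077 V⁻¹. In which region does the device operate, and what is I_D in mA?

Saturation; I_D = 18.5 mA

k_p = μ_pC_ox · (W/L) = 6.2 mA/V².
V_ov = V_SG − |V_tp| = 3.18 − 1.02 = 2.16 V.
Since V_SD = 3.58 V ≥ V_ov = 2.16 V, the device is in saturation.
I_D = ½ k_p V_ov² (1 + λ V_SD) = 0.5 × 6.2 × 2.16² × (1 + 0.077 × 3.58) = 18.5 mA.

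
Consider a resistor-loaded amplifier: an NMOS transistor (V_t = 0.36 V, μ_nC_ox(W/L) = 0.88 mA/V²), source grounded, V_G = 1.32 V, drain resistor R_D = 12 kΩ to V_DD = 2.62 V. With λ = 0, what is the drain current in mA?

V_GS = V_G = 1.32 V, so V_ov = 1.32 − 0.36 = 0.96 V.
Assume saturation: I_D = ½ k_n V_ov² = 0.5 × 0.88 × 0.96² = 0.406 mA, giving V_DS = V_DD − I_D R_D = 2.62 − 0.406 × 12 = -2.25 V.
But -2.25 V < V_ov = 0.96 V, so the device is actually in triode.
In triode I_D = k_n[V_ov V_DS − ½ V_DS²] and I_D = (V_DD − V_DS)/R_D. Equating: 5.28 V_DS² − 11.14 V_DS + 2.62 = 0, giving V_DS = 0.27 V (the root below V_ov).
I_D = (2.62 − 0.27) / 12 = 0.196 mA.

I_D = 0.196 mA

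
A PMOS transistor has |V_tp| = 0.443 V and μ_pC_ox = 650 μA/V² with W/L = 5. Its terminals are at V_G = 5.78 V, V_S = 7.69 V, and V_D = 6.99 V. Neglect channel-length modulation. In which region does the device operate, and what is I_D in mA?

Triode; I_D = 2.54 mA

V_SG = V_S − V_G = 7.69 − 5.78 = 1.91 V; V_SD = V_S − V_D = 7.69 − 6.99 = 0.7 V.
k_p = μ_pC_ox · (W/L) = 3.25 mA/V².
V_ov = V_SG − |V_tp| = 1.91 − 0.443 = 1.47 V.
Since V_SD = 0.7 V < V_ov = 1.47 V, the device is in the triode region.
I_D = k_p [V_ov · V_SD − ½ V_SD²] = 3.25 × [1.47 × 0.7 − 0.5 × 0.7²] = 2.54 mA.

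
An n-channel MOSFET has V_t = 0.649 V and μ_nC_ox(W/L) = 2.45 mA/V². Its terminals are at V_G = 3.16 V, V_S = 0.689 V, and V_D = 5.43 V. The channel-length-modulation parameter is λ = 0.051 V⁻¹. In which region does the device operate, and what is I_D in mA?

Saturation; I_D = 5.05 mA

V_GS = V_G − V_S = 3.16 − 0.689 = 2.47 V; V_DS = V_D − V_S = 5.43 − 0.689 = 4.74 V.
V_ov = V_GS − V_t = 2.47 − 0.649 = 1.82 V.
Since V_DS = 4.74 V ≥ V_ov = 1.82 V, the device is in saturation.
I_D = ½ k_n V_ov² (1 + λ V_DS) = 0.5 × 2.45 × 1.82² × (1 + 0.051 × 4.74) = 5.05 mA.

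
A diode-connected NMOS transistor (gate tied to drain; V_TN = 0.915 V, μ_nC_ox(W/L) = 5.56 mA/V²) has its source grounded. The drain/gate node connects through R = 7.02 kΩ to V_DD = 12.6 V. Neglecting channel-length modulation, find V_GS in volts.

With gate tied to drain, V_GS = V_DS ≥ V_GS − V_TN, so the device is in saturation.
KCL at the drain: ½ k_n (V_GS − V_TN)² = (V_DD − V_GS)/R.
Let x = V_GS − 0.915. Then 19.5 x² + x − 11.68 = 0, giving x = 0.749 V (positive root), so V_GS = 1.66 V.
I_D = (V_DD − V_GS)/R = (12.6 − 1.66) / 7.02 = 1.56 mA.

V_GS = 1.66 V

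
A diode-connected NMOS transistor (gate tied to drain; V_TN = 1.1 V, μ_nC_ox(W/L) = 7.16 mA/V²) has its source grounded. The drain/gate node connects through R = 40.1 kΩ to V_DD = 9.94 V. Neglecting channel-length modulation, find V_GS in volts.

With gate tied to drain, V_GS = V_DS ≥ V_GS − V_TN, so the device is in saturation.
KCL at the drain: ½ k_n (V_GS − V_TN)² = (V_DD − V_GS)/R.
Let x = V_GS − 1.1. Then 144 x² + x − 8.84 = 0, giving x = 0.245 V (positive root), so V_GS = 1.34 V.
I_D = (V_DD − V_GS)/R = (9.94 − 1.34) / 40.1 = 0.214 mA.

V_GS = 1.34 V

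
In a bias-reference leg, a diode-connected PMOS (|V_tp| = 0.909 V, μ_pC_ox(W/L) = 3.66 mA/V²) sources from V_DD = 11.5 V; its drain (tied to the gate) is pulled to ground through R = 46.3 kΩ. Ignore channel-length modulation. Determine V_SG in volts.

V_SG = 1.26 V

With gate tied to drain, V_SG = V_SD ≥ V_SG − |V_tp|, so the device is in saturation.
KCL at the drain: ½ k_p (V_SG − |V_tp|)² = (V_DD − V_SG)/R.
Let x = V_SG − 0.909. Then 84.7 x² + x − 10.59 = 0, giving x = 0.348 V (positive root), so V_SG = 1.26 V.
I_D = (V_DD − V_SG)/R = (11.5 − 1.26) / 46.3 = 0.221 mA.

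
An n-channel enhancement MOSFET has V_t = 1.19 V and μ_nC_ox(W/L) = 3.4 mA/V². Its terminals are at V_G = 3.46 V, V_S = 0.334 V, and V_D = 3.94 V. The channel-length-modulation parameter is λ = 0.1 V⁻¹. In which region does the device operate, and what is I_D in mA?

Saturation; I_D = 8.67 mA

V_GS = V_G − V_S = 3.46 − 0.334 = 3.13 V; V_DS = V_D − V_S = 3.94 − 0.334 = 3.61 V.
V_ov = V_GS − V_t = 3.13 − 1.19 = 1.94 V.
Since V_DS = 3.61 V ≥ V_ov = 1.94 V, the device is in saturation.
I_D = ½ k_n V_ov² (1 + λ V_DS) = 0.5 × 3.4 × 1.94² × (1 + 0.1 × 3.61) = 8.67 mA.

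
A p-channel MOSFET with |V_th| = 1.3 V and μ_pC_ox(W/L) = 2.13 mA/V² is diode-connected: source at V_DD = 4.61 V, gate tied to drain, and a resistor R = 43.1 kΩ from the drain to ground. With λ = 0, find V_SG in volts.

With gate tied to drain, V_SG = V_SD ≥ V_SG − |V_th|, so the device is in saturation.
KCL at the drain: ½ k_p (V_SG − |V_th|)² = (V_DD − V_SG)/R.
Let x = V_SG − 1.3. Then 45.9 x² + x − 3.31 = 0, giving x = 0.258 V (positive root), so V_SG = 1.56 V.
I_D = (V_DD − V_SG)/R = (4.61 − 1.56) / 43.1 = 0.0708 mA.

V_SG = 1.56 V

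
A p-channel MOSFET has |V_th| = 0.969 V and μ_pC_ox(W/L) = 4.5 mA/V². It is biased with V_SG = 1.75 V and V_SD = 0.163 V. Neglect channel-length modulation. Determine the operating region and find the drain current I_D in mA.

V_ov = V_SG − |V_th| = 1.75 − 0.969 = 0.781 V.
Since V_SD = 0.163 V < V_ov = 0.781 V, the device is in the triode region.
I_D = k_p [V_ov · V_SD − ½ V_SD²] = 4.5 × [0.781 × 0.163 − 0.5 × 0.163²] = 0.513 mA.

Triode; I_D = 0.513 mA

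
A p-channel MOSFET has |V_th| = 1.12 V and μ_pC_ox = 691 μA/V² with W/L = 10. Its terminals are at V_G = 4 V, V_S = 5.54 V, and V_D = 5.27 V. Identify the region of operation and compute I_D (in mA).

Triode; I_D = 0.532 mA

V_SG = V_S − V_G = 5.54 − 4 = 1.54 V; V_SD = V_S − V_D = 5.54 − 5.27 = 0.27 V.
k_p = μ_pC_ox · (W/L) = 6.91 mA/V².
V_ov = V_SG − |V_th| = 1.54 − 1.12 = 0.42 V.
Since V_SD = 0.27 V < V_ov = 0.42 V, the device is in the triode region.
I_D = k_p [V_ov · V_SD − ½ V_SD²] = 6.91 × [0.42 × 0.27 − 0.5 × 0.27²] = 0.532 mA.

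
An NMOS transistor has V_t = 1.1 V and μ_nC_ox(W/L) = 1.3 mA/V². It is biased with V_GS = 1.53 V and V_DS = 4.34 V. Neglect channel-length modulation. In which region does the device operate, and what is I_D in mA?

V_ov = V_GS − V_t = 1.53 − 1.1 = 0.43 V.
Since V_DS = 4.34 V ≥ V_ov = 0.43 V, the device is in saturation.
I_D = ½ k_n V_ov² = 0.5 × 1.3 × 0.43² = 0.12 mA.

Saturation; I_D = 0.120 mA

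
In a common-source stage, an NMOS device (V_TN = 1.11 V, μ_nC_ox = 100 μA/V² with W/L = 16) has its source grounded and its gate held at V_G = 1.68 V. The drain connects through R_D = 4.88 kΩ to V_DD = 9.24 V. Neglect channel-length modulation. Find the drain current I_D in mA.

V_GS = V_G = 1.68 V, so V_ov = 1.68 − 1.11 = 0.57 V.
k_n = μ_nC_ox · (W/L) = 1.6 mA/V².
Assume saturation: I_D = ½ k_n V_ov² = 0.5 × 1.6 × 0.57² = 0.26 mA, giving V_DS = V_DD − I_D R_D = 9.24 − 0.26 × 4.88 = 7.97 V.
V_DS = 7.97 V ≥ V_ov = 0.57 V, confirming saturation.

I_D = 0.260 mA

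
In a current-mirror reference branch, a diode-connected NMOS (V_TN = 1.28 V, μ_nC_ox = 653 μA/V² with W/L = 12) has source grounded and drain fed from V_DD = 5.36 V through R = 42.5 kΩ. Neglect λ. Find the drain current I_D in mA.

With gate tied to drain, V_GS = V_DS ≥ V_GS − V_TN, so the device is in saturation.
k_n = μ_nC_ox · (W/L) = 7.836 mA/V².
KCL at the drain: ½ k_n (V_GS − V_TN)² = (V_DD − V_GS)/R.
Let x = V_GS − 1.28. Then 167 x² + x − 4.08 = 0, giving x = 0.154 V (positive root), so V_GS = 1.43 V.
I_D = (V_DD − V_GS)/R = (5.36 − 1.43) / 42.5 = 0.0924 mA.

I_D = 0.0924 mA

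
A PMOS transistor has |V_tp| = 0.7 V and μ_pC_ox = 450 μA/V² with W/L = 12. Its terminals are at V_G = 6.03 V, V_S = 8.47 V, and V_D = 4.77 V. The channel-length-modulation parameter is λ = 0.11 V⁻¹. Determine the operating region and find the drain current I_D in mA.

Saturation; I_D = 11.5 mA

V_SG = V_S − V_G = 8.47 − 6.03 = 2.44 V; V_SD = V_S − V_D = 8.47 − 4.77 = 3.7 V.
k_p = μ_pC_ox · (W/L) = 5.4 mA/V².
V_ov = V_SG − |V_tp| = 2.44 − 0.7 = 1.74 V.
Since V_SD = 3.7 V ≥ V_ov = 1.74 V, the device is in saturation.
I_D = ½ k_p V_ov² (1 + λ V_SD) = 0.5 × 5.4 × 1.74² × (1 + 0.11 × 3.7) = 11.5 mA.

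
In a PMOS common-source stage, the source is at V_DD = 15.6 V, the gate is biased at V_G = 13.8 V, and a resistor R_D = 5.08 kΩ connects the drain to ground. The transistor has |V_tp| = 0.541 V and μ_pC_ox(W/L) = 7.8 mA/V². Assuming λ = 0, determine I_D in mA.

I_D = 3.00 mA

V_SG = V_DD − V_G = 15.6 − 13.8 = 1.8 V, so V_ov = 1.8 − 0.541 = 1.26 V.
Assume saturation: I_D = ½ k_p V_ov² = 0.5 × 7.8 × 1.26² = 6.18 mA, giving V_SD = V_DD − I_D R_D = 15.6 − 6.18 × 5.08 = -15.8 V.
But -15.8 V < V_ov = 1.26 V, so the device is actually in triode.
In triode I_D = k_p[V_ov V_SD − ½ V_SD²] and I_D = (V_DD − V_SD)/R_D. Equating: 19.8 V_SD² − 50.89 V_SD + 15.6 = 0, giving V_SD = 0.356 V (the root below V_ov).
I_D = (15.6 − 0.356) / 5.08 = 3 mA.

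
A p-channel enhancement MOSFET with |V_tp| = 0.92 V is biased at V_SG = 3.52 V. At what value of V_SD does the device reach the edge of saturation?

The boundary between triode and saturation is V_SD = V_SG − |V_tp| = V_ov.
V_ov = 3.52 − 0.92 = 2.6 V.

V_SD,sat = 2.60 V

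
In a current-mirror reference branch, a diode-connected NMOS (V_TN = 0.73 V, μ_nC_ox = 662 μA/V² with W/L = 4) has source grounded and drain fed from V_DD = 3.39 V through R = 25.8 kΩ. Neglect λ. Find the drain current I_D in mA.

I_D = 0.0928 mA

With gate tied to drain, V_GS = V_DS ≥ V_GS − V_TN, so the device is in saturation.
k_n = μ_nC_ox · (W/L) = 2.648 mA/V².
KCL at the drain: ½ k_n (V_GS − V_TN)² = (V_DD − V_GS)/R.
Let x = V_GS − 0.73. Then 34.2 x² + x − 2.66 = 0, giving x = 0.265 V (positive root), so V_GS = 0.995 V.
I_D = (V_DD − V_GS)/R = (3.39 − 0.995) / 25.8 = 0.0928 mA.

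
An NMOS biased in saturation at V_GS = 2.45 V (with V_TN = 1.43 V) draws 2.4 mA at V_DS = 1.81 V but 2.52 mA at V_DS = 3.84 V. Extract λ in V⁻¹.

λ = 0.0258 V⁻¹

With V_GS fixed, I_D ∝ (1 + λ V_DS) in saturation, so I_D2/I_D1 = (1 + λ V_DS2)/(1 + λ V_DS1).
2.52/2.4 = 1.05 = (1 + 3.84 λ)/(1 + 1.81 λ).
Solving: λ (I_D1 V_DS2 − I_D2 V_DS1) = I_D2 − I_D1, so λ = (2.52 − 2.4) / (2.4 × 3.84 − 2.52 × 1.81) = 0.12 / 4.65 = 0.0258 V⁻¹.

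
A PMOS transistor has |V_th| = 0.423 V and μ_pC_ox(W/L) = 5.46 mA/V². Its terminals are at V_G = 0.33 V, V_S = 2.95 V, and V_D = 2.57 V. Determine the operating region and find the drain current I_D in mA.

V_SG = V_S − V_G = 2.95 − 0.33 = 2.62 V; V_SD = V_S − V_D = 2.95 − 2.57 = 0.38 V.
V_ov = V_SG − |V_th| = 2.62 − 0.423 = 2.2 V.
Since V_SD = 0.38 V < V_ov = 2.2 V, the device is in the triode region.
I_D = k_p [V_ov · V_SD − ½ V_SD²] = 5.46 × [2.2 × 0.38 − 0.5 × 0.38²] = 4.16 mA.

Triode; I_D = 4.16 mA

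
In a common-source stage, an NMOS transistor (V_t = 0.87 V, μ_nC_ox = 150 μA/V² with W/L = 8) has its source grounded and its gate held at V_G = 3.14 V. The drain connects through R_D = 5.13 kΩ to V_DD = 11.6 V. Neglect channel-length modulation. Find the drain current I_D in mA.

I_D = 2.07 mA

V_GS = V_G = 3.14 V, so V_ov = 3.14 − 0.87 = 2.27 V.
k_n = μ_nC_ox · (W/L) = 1.2 mA/V².
Assume saturation: I_D = ½ k_n V_ov² = 0.5 × 1.2 × 2.27² = 3.09 mA, giving V_DS = V_DD − I_D R_D = 11.6 − 3.09 × 5.13 = -4.26 V.
But -4.26 V < V_ov = 2.27 V, so the device is actually in triode.
In triode I_D = k_n[V_ov V_DS − ½ V_DS²] and I_D = (V_DD − V_DS)/R_D. Equating: 3.08 V_DS² − 14.97 V_DS + 11.6 = 0, giving V_DS = 0.967 V (the root below V_ov).
I_D = (11.6 − 0.967) / 5.13 = 2.07 mA.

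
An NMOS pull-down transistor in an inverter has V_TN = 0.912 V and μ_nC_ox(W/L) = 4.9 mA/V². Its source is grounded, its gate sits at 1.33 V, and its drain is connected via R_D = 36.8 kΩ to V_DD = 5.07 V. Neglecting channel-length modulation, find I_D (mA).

I_D = 0.136 mA

V_GS = V_G = 1.33 V, so V_ov = 1.33 − 0.912 = 0.418 V.
Assume saturation: I_D = ½ k_n V_ov² = 0.5 × 4.9 × 0.418² = 0.428 mA, giving V_DS = V_DD − I_D R_D = 5.07 − 0.428 × 36.8 = -10.7 V.
But -10.7 V < V_ov = 0.418 V, so the device is actually in triode.
In triode I_D = k_n[V_ov V_DS − ½ V_DS²] and I_D = (V_DD − V_DS)/R_D. Equating: 90.2 V_DS² − 76.37 V_DS + 5.07 = 0, giving V_DS = 0.0726 V (the root below V_ov).
I_D = (5.07 − 0.0726) / 36.8 = 0.136 mA.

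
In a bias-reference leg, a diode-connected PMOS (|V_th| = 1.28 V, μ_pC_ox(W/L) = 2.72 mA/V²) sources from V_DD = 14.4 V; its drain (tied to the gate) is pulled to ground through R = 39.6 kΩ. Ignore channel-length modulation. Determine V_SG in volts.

With gate tied to drain, V_SG = V_SD ≥ V_SG − |V_th|, so the device is in saturation.
KCL at the drain: ½ k_p (V_SG − |V_th|)² = (V_DD − V_SG)/R.
Let x = V_SG − 1.28. Then 53.9 x² + x − 13.12 = 0, giving x = 0.484 V (positive root), so V_SG = 1.76 V.
I_D = (V_DD − V_SG)/R = (14.4 − 1.76) / 39.6 = 0.319 mA.

V_SG = 1.76 V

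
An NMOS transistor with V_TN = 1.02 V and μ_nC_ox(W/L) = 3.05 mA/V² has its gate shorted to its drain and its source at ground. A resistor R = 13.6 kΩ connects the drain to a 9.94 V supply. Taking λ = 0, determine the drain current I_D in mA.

With gate tied to drain, V_GS = V_DS ≥ V_GS − V_TN, so the device is in saturation.
KCL at the drain: ½ k_n (V_GS − V_TN)² = (V_DD − V_GS)/R.
Let x = V_GS − 1.02. Then 20.7 x² + x − 8.92 = 0, giving x = 0.632 V (positive root), so V_GS = 1.65 V.
I_D = (V_DD − V_GS)/R = (9.94 − 1.65) / 13.6 = 0.609 mA.

I_D = 0.609 mA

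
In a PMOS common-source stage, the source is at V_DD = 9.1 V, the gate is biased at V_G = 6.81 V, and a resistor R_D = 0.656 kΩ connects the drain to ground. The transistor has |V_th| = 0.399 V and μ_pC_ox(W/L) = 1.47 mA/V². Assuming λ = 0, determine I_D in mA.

I_D = 2.63 mA

V_SG = V_DD − V_G = 9.1 − 6.81 = 2.29 V, so V_ov = 2.29 − 0.399 = 1.89 V.
Assume saturation: I_D = ½ k_p V_ov² = 0.5 × 1.47 × 1.89² = 2.63 mA, giving V_SD = V_DD − I_D R_D = 9.1 − 2.63 × 0.656 = 7.38 V.
V_SD = 7.38 V ≥ V_ov = 1.89 V, confirming saturation.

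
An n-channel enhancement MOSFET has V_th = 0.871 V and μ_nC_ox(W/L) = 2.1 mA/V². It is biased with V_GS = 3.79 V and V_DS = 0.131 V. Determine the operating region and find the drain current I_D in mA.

Triode; I_D = 0.785 mA

V_ov = V_GS − V_th = 3.79 − 0.871 = 2.92 V.
Since V_DS = 0.131 V < V_ov = 2.92 V, the device is in the triode region.
I_D = k_n [V_ov · V_DS − ½ V_DS²] = 2.1 × [2.92 × 0.131 − 0.5 × 0.131²] = 0.785 mA.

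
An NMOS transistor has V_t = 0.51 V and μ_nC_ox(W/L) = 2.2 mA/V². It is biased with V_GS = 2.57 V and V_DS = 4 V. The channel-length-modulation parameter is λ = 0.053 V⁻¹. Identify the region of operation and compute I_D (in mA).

Saturation; I_D = 5.66 mA

V_ov = V_GS − V_t = 2.57 − 0.51 = 2.06 V.
Since V_DS = 4 V ≥ V_ov = 2.06 V, the device is in saturation.
I_D = ½ k_n V_ov² (1 + λ V_DS) = 0.5 × 2.2 × 2.06² × (1 + 0.053 × 4) = 5.66 mA.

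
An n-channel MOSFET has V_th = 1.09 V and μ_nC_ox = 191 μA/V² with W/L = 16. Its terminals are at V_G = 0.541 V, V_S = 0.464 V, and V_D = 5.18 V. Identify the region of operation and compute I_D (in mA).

Cutoff; I_D = 0 mA

V_GS = V_G − V_S = 0.541 − 0.464 = 0.077 V; V_DS = V_D − V_S = 5.18 − 0.464 = 4.72 V.
V_GS = 0.077 V < V_th = 1.09 V, so the transistor is in cutoff.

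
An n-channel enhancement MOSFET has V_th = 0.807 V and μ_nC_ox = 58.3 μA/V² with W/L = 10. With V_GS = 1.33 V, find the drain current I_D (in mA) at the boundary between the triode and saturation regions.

At the boundary V_DS = V_ov = V_GS − V_th = 1.33 − 0.807 = 0.523 V.
k_n = μ_nC_ox · (W/L) = 0.583 mA/V².
I_D = ½ k_n V_ov² = 0.5 × 0.583 × 0.523² = 0.0797 mA.

I_D = 0.0797 mA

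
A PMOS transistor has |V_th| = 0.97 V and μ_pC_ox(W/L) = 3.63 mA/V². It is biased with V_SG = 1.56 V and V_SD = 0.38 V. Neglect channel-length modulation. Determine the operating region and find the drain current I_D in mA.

V_ov = V_SG − |V_th| = 1.56 − 0.97 = 0.59 V.
Since V_SD = 0.38 V < V_ov = 0.59 V, the device is in the triode region.
I_D = k_p [V_ov · V_SD − ½ V_SD²] = 3.63 × [0.59 × 0.38 − 0.5 × 0.38²] = 0.552 mA.

Triode; I_D = 0.552 mA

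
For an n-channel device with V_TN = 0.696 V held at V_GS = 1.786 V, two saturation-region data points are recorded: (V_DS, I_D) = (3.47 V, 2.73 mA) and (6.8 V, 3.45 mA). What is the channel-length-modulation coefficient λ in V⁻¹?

With V_GS fixed, I_D ∝ (1 + λ V_DS) in saturation, so I_D2/I_D1 = (1 + λ V_DS2)/(1 + λ V_DS1).
3.45/2.73 = 1.264 = (1 + 6.8 λ)/(1 + 3.47 λ).
Solving: λ (I_D1 V_DS2 − I_D2 V_DS1) = I_D2 − I_D1, so λ = (3.45 − 2.73) / (2.73 × 6.8 − 3.45 × 3.47) = 0.72 / 6.59 = 0.109 V⁻¹.

λ = 0.109 V⁻¹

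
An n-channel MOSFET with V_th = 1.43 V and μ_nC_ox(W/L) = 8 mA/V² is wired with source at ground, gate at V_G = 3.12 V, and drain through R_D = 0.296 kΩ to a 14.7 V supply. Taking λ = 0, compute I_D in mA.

V_GS = V_G = 3.12 V, so V_ov = 3.12 − 1.43 = 1.69 V.
Assume saturation: I_D = ½ k_n V_ov² = 0.5 × 8 × 1.69² = 11.4 mA, giving V_DS = V_DD − I_D R_D = 14.7 − 11.4 × 0.296 = 11.3 V.
V_DS = 11.3 V ≥ V_ov = 1.69 V, confirming saturation.

I_D = 11.4 mA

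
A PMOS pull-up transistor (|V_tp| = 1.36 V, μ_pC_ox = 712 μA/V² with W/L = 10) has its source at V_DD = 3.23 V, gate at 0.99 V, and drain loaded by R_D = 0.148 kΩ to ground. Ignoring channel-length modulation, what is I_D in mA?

V_SG = V_DD − V_G = 3.23 − 0.99 = 2.24 V, so V_ov = 2.24 − 1.36 = 0.88 V.
k_p = μ_pC_ox · (W/L) = 7.12 mA/V².
Assume saturation: I_D = ½ k_p V_ov² = 0.5 × 7.12 × 0.88² = 2.76 mA, giving V_SD = V_DD − I_D R_D = 3.23 − 2.76 × 0.148 = 2.82 V.
V_SD = 2.82 V ≥ V_ov = 0.88 V, confirming saturation.

I_D = 2.76 mA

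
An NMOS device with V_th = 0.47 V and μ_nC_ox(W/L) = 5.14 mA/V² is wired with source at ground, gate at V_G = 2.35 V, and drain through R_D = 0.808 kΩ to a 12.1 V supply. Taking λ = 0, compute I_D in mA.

V_GS = V_G = 2.35 V, so V_ov = 2.35 − 0.47 = 1.88 V.
Assume saturation: I_D = ½ k_n V_ov² = 0.5 × 5.14 × 1.88² = 9.08 mA, giving V_DS = V_DD − I_D R_D = 12.1 − 9.08 × 0.808 = 4.76 V.
V_DS = 4.76 V ≥ V_ov = 1.88 V, confirming saturation.

I_D = 9.08 mA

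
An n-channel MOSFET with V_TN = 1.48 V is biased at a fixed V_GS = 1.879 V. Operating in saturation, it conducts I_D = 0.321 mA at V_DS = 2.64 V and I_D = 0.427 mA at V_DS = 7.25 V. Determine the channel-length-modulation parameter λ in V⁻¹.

λ = 0.0883 V⁻¹

With V_GS fixed, I_D ∝ (1 + λ V_DS) in saturation, so I_D2/I_D1 = (1 + λ V_DS2)/(1 + λ V_DS1).
0.427/0.321 = 1.33 = (1 + 7.25 λ)/(1 + 2.64 λ).
Solving: λ (I_D1 V_DS2 − I_D2 V_DS1) = I_D2 − I_D1, so λ = (0.427 − 0.321) / (0.321 × 7.25 − 0.427 × 2.64) = 0.106 / 1.2 = 0.0883 V⁻¹.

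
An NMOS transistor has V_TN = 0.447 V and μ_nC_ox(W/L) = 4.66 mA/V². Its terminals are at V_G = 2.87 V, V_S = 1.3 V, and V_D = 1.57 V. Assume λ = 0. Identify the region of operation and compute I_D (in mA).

V_GS = V_G − V_S = 2.87 − 1.3 = 1.57 V; V_DS = V_D − V_S = 1.57 − 1.3 = 0.27 V.
V_ov = V_GS − V_TN = 1.57 − 0.447 = 1.12 V.
Since V_DS = 0.27 V < V_ov = 1.12 V, the device is in the triode region.
I_D = k_n [V_ov · V_DS − ½ V_DS²] = 4.66 × [1.12 × 0.27 − 0.5 × 0.27²] = 1.24 mA.

Triode; I_D = 1.24 mA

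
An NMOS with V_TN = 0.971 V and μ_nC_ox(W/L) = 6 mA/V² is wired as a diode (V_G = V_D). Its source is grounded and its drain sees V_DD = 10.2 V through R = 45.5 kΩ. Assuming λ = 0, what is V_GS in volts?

With gate tied to drain, V_GS = V_DS ≥ V_GS − V_TN, so the device is in saturation.
KCL at the drain: ½ k_n (V_GS − V_TN)² = (V_DD − V_GS)/R.
Let x = V_GS − 0.971. Then 136 x² + x − 9.229 = 0, giving x = 0.256 V (positive root), so V_GS = 1.23 V.
I_D = (V_DD − V_GS)/R = (10.2 − 1.23) / 45.5 = 0.197 mA.

V_GS = 1.23 V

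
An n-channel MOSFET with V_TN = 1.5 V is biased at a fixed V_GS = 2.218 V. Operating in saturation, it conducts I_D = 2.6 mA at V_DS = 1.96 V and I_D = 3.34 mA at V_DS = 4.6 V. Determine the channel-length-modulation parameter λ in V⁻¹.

λ = 0.137 V⁻¹

With V_GS fixed, I_D ∝ (1 + λ V_DS) in saturation, so I_D2/I_D1 = (1 + λ V_DS2)/(1 + λ V_DS1).
3.34/2.6 = 1.285 = (1 + 4.6 λ)/(1 + 1.96 λ).
Solving: λ (I_D1 V_DS2 − I_D2 V_DS1) = I_D2 − I_D1, so λ = (3.34 − 2.6) / (2.6 × 4.6 − 3.34 × 1.96) = 0.74 / 5.41 = 0.137 V⁻¹.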